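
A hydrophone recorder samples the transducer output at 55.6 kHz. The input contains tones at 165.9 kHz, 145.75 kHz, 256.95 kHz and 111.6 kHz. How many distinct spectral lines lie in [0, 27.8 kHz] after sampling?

fs/2 = 27.8 kHz.
165.9 kHz mod fs = 54.7 kHz.
54.7 kHz > fs/2 = 27.8 kHz, folds to fs − 54.7 kHz = 0.9 kHz.
145.75 kHz mod fs = 34.55 kHz.
34.55 kHz > fs/2 = 27.8 kHz, folds to fs − 34.55 kHz = 21.05 kHz.
256.95 kHz mod fs = 34.55 kHz.
34.55 kHz > fs/2 = 27.8 kHz, folds to fs − 34.55 kHz = 21.05 kHz.
111.6 kHz mod fs = 0.4 kHz.
0.4 kHz ≤ fs/2 = 27.8 kHz, appears at 0.4 kHz.
Distinct values: {0.4 kHz, 0.9 kHz, 21.05 kHz} → 3.

3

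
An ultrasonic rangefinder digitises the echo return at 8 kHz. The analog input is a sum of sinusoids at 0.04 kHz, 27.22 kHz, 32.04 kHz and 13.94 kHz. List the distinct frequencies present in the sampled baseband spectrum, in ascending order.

0.04 kHz, 2.06 kHz, 3.22 kHz

fs/2 = 4 kHz.
0.04 kHz ≤ fs/2 = 4 kHz, passes unchanged.
27.22 kHz mod fs = 3.22 kHz.
3.22 kHz ≤ fs/2 = 4 kHz, appears at 3.22 kHz.
32.04 kHz mod fs = 0.04 kHz.
0.04 kHz ≤ fs/2 = 4 kHz, appears at 0.04 kHz.
13.94 kHz mod fs = 5.94 kHz.
5.94 kHz > fs/2 = 4 kHz, folds to fs − 5.94 kHz = 2.06 kHz.
Distinct values: {0.04 kHz, 2.06 kHz, 3.22 kHz}.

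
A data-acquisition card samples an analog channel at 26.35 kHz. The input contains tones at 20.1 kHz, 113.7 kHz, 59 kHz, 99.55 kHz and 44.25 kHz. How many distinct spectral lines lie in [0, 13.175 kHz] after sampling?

fs/2 = 13.175 kHz.
20.1 kHz > fs/2 = 13.175 kHz, folds to fs − 20.1 kHz = 6.25 kHz.
113.7 kHz mod fs = 8.3 kHz.
8.3 kHz ≤ fs/2 = 13.175 kHz, appears at 8.3 kHz.
59 kHz mod fs = 6.3 kHz.
6.3 kHz ≤ fs/2 = 13.175 kHz, appears at 6.3 kHz.
99.55 kHz mod fs = 20.5 kHz.
20.5 kHz > fs/2 = 13.175 kHz, folds to fs − 20.5 kHz = 5.85 kHz.
44.25 kHz mod fs = 17.9 kHz.
17.9 kHz > fs/2 = 13.175 kHz, folds to fs − 17.9 kHz = 8.45 kHz.
Distinct values: {5.85 kHz, 6.25 kHz, 6.3 kHz, 8.3 kHz, 8.45 kHz} → 5.

5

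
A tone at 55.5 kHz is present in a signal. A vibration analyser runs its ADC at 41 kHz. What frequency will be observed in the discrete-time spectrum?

55.5 kHz mod fs = 14.5 kHz.
14.5 kHz ≤ fs/2 = 20.5 kHz, appears at 14.5 kHz.

14.5 kHz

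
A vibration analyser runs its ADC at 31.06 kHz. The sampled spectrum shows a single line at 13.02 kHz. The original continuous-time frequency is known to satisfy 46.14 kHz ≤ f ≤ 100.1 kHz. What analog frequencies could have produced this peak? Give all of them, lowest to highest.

Frequencies that alias to 13.02 kHz are k·fs ± 13.02 kHz for integer k ≥ 0.
k=0: 13.02 kHz.
k=1: 18.04 kHz, 44.08 kHz.
k=2: 49.1 kHz, 75.14 kHz.
k=3: 80.16 kHz, 106.2 kHz.
k=4: 111.22 kHz, 137.26 kHz.
Within [46.14 kHz, 100.1 kHz]: 49.1 kHz, 75.14 kHz, 80.16 kHz.

49.1 kHz, 75.14 kHz, 80.16 kHz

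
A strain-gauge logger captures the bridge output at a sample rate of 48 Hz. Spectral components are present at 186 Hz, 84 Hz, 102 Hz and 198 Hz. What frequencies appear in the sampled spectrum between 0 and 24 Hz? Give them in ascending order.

6 Hz, 12 Hz

fs/2 = 24 Hz.
186 Hz mod fs = 42 Hz.
42 Hz > fs/2 = 24 Hz, folds to fs − 42 Hz = 6 Hz.
84 Hz mod fs = 36 Hz.
36 Hz > fs/2 = 24 Hz, folds to fs − 36 Hz = 12 Hz.
102 Hz mod fs = 6 Hz.
6 Hz ≤ fs/2 = 24 Hz, appears at 6 Hz.
198 Hz mod fs = 6 Hz.
6 Hz ≤ fs/2 = 24 Hz, appears at 6 Hz.
Distinct values: {6 Hz, 12 Hz}.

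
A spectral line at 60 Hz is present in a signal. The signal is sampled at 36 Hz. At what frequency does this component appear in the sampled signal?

60 Hz mod fs = 24 Hz.
24 Hz > fs/2 = 18 Hz, folds to fs − 24 Hz = 12 Hz.

12 Hz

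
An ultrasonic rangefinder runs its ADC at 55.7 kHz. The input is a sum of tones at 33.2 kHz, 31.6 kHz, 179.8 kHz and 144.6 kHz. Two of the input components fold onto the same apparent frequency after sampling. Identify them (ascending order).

fs/2 = 27.85 kHz.
33.2 kHz > fs/2 = 27.85 kHz, folds to fs − 33.2 kHz = 22.5 kHz.
31.6 kHz > fs/2 = 27.85 kHz, folds to fs − 31.6 kHz = 24.1 kHz.
179.8 kHz mod fs = 12.7 kHz.
12.7 kHz ≤ fs/2 = 27.85 kHz, appears at 12.7 kHz.
144.6 kHz mod fs = 33.2 kHz.
33.2 kHz > fs/2 = 27.85 kHz, folds to fs − 33.2 kHz = 22.5 kHz.
33.2 kHz and 144.6 kHz both map to 22.5 kHz.

33.2 kHz, 144.6 kHz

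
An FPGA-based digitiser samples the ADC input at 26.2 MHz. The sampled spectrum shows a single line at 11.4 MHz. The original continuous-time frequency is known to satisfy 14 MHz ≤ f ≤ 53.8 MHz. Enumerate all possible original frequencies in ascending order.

14.8 MHz, 37.6 MHz, 41 MHz

Frequencies that alias to 11.4 MHz are k·fs ± 11.4 MHz for integer k ≥ 0.
k=0: 11.4 MHz.
k=1: 14.8 MHz, 37.6 MHz.
k=2: 41 MHz, 63.8 MHz.
k=3: 67.2 MHz, 90 MHz.
Within [14 MHz, 53.8 MHz]: 14.8 MHz, 37.6 MHz, 41 MHz.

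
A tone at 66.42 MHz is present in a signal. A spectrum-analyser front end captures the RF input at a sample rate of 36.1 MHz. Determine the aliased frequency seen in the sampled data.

66.42 MHz mod fs = 30.32 MHz.
30.32 MHz > fs/2 = 18.05 MHz, folds to fs − 30.32 MHz = 5.78 MHz.

5.78 MHz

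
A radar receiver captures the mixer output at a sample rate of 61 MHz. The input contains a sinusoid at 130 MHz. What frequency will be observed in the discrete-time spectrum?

8 MHz

130 MHz mod fs = 8 MHz.
8 MHz ≤ fs/2 = 30.5 MHz, appears at 8 MHz.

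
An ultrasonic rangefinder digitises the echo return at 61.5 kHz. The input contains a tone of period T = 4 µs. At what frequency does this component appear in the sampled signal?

4 kHz

T = 4 µs → f = 1/T = 250 kHz.
250 kHz mod fs = 4 kHz.
4 kHz ≤ fs/2 = 30.75 kHz, appears at 4 kHz.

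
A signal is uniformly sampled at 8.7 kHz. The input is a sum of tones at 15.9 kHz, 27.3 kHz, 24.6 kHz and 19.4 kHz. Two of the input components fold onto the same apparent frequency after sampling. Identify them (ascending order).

fs/2 = 4.35 kHz.
15.9 kHz mod fs = 7.2 kHz.
7.2 kHz > fs/2 = 4.35 kHz, folds to fs − 7.2 kHz = 1.5 kHz.
27.3 kHz mod fs = 1.2 kHz.
1.2 kHz ≤ fs/2 = 4.35 kHz, appears at 1.2 kHz.
24.6 kHz mod fs = 7.2 kHz.
7.2 kHz > fs/2 = 4.35 kHz, folds to fs − 7.2 kHz = 1.5 kHz.
19.4 kHz mod fs = 2 kHz.
2 kHz ≤ fs/2 = 4.35 kHz, appears at 2 kHz.
15.9 kHz and 24.6 kHz both map to 1.5 kHz.

15.9 kHz, 24.6 kHz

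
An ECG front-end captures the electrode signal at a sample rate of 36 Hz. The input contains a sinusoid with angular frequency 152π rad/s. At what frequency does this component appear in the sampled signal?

ω = 152π rad/s → f = ω/(2π) = 76 Hz.
76 Hz mod fs = 4 Hz.
4 Hz ≤ fs/2 = 18 Hz, appears at 4 Hz.

4 Hz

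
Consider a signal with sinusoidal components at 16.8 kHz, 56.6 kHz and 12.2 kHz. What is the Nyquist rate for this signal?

Highest-frequency component: 56.6 kHz.
Nyquist rate = 2 × 56.6 kHz = 113.2 kHz.

113.2 kHz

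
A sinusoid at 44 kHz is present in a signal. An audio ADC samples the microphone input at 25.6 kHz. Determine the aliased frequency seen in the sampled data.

7.2 kHz

44 kHz mod fs = 18.4 kHz.
18.4 kHz > fs/2 = 12.8 kHz, folds to fs − 18.4 kHz = 7.2 kHz.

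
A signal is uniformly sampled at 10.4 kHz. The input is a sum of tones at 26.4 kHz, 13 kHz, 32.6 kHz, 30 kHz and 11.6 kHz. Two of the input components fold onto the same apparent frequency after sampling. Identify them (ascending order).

11.6 kHz, 30 kHz

fs/2 = 5.2 kHz.
26.4 kHz mod fs = 5.6 kHz.
5.6 kHz > fs/2 = 5.2 kHz, folds to fs − 5.6 kHz = 4.8 kHz.
13 kHz mod fs = 2.6 kHz.
2.6 kHz ≤ fs/2 = 5.2 kHz, appears at 2.6 kHz.
32.6 kHz mod fs = 1.4 kHz.
1.4 kHz ≤ fs/2 = 5.2 kHz, appears at 1.4 kHz.
30 kHz mod fs = 9.2 kHz.
9.2 kHz > fs/2 = 5.2 kHz, folds to fs − 9.2 kHz = 1.2 kHz.
11.6 kHz mod fs = 1.2 kHz.
1.2 kHz ≤ fs/2 = 5.2 kHz, appears at 1.2 kHz.
11.6 kHz and 30 kHz both map to 1.2 kHz.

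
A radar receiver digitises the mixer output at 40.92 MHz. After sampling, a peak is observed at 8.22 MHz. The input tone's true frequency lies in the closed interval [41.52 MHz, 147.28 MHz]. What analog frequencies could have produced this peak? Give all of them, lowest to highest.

Frequencies that alias to 8.22 MHz are k·fs ± 8.22 MHz for integer k ≥ 0.
k=0: 8.22 MHz.
k=1: 32.7 MHz, 49.14 MHz.
k=2: 73.62 MHz, 90.06 MHz.
k=3: 114.54 MHz, 130.98 MHz.
k=4: 155.46 MHz, 171.9 MHz.
Within [41.52 MHz, 147.28 MHz]: 49.14 MHz, 73.62 MHz, 90.06 MHz, 114.54 MHz, 130.98 MHz.

49.14 MHz, 73.62 MHz, 90.06 MHz, 114.54 MHz, 130.98 MHz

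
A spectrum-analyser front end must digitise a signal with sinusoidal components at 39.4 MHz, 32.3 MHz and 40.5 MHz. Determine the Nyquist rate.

Highest-frequency component: 40.5 MHz.
Nyquist rate = 2 × 40.5 MHz = 81 MHz.

81 MHz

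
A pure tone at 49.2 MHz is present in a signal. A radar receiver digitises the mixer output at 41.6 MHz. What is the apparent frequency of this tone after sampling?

7.6 MHz

49.2 MHz mod fs = 7.6 MHz.
7.6 MHz ≤ fs/2 = 20.8 MHz, appears at 7.6 MHz.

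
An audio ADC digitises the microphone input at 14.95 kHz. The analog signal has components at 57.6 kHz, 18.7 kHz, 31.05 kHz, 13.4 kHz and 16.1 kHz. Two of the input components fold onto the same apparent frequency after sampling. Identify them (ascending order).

fs/2 = 7.475 kHz.
57.6 kHz mod fs = 12.75 kHz.
12.75 kHz > fs/2 = 7.475 kHz, folds to fs − 12.75 kHz = 2.2 kHz.
18.7 kHz mod fs = 3.75 kHz.
3.75 kHz ≤ fs/2 = 7.475 kHz, appears at 3.75 kHz.
31.05 kHz mod fs = 1.15 kHz.
1.15 kHz ≤ fs/2 = 7.475 kHz, appears at 1.15 kHz.
13.4 kHz > fs/2 = 7.475 kHz, folds to fs − 13.4 kHz = 1.55 kHz.
16.1 kHz mod fs = 1.15 kHz.
1.15 kHz ≤ fs/2 = 7.475 kHz, appears at 1.15 kHz.
16.1 kHz and 31.05 kHz both map to 1.15 kHz.

16.1 kHz, 31.05 kHz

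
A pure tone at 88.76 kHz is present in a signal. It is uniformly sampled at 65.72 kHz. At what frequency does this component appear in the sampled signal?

23.04 kHz

88.76 kHz mod fs = 23.04 kHz.
23.04 kHz ≤ fs/2 = 32.86 kHz, appears at 23.04 kHz.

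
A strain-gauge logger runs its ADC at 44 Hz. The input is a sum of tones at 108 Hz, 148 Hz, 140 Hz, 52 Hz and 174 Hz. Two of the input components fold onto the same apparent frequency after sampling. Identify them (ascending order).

52 Hz, 140 Hz

fs/2 = 22 Hz.
108 Hz mod fs = 20 Hz.
20 Hz ≤ fs/2 = 22 Hz, appears at 20 Hz.
148 Hz mod fs = 16 Hz.
16 Hz ≤ fs/2 = 22 Hz, appears at 16 Hz.
140 Hz mod fs = 8 Hz.
8 Hz ≤ fs/2 = 22 Hz, appears at 8 Hz.
52 Hz mod fs = 8 Hz.
8 Hz ≤ fs/2 = 22 Hz, appears at 8 Hz.
174 Hz mod fs = 42 Hz.
42 Hz > fs/2 = 22 Hz, folds to fs − 42 Hz = 2 Hz.
52 Hz and 140 Hz both map to 8 Hz.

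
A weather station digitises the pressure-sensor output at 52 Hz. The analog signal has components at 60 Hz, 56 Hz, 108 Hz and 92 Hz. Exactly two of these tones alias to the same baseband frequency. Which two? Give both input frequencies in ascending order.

fs/2 = 26 Hz.
60 Hz mod fs = 8 Hz.
8 Hz ≤ fs/2 = 26 Hz, appears at 8 Hz.
56 Hz mod fs = 4 Hz.
4 Hz ≤ fs/2 = 26 Hz, appears at 4 Hz.
108 Hz mod fs = 4 Hz.
4 Hz ≤ fs/2 = 26 Hz, appears at 4 Hz.
92 Hz mod fs = 40 Hz.
40 Hz > fs/2 = 26 Hz, folds to fs − 40 Hz = 12 Hz.
56 Hz and 108 Hz both map to 4 Hz.

56 Hz, 108 Hz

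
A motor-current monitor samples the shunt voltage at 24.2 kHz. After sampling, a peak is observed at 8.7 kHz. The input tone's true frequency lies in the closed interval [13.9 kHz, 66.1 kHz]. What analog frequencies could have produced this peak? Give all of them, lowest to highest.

15.5 kHz, 32.9 kHz, 39.7 kHz, 57.1 kHz, 63.9 kHz

Frequencies that alias to 8.7 kHz are k·fs ± 8.7 kHz for integer k ≥ 0.
k=0: 8.7 kHz.
k=1: 15.5 kHz, 32.9 kHz.
k=2: 39.7 kHz, 57.1 kHz.
k=3: 63.9 kHz, 81.3 kHz.
k=4: 88.1 kHz, 105.5 kHz.
Within [13.9 kHz, 66.1 kHz]: 15.5 kHz, 32.9 kHz, 39.7 kHz, 57.1 kHz, 63.9 kHz.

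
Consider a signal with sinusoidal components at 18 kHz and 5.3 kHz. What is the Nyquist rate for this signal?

36 kHz

Highest-frequency component: 18 kHz.
Nyquist rate = 2 × 18 kHz = 36 kHz.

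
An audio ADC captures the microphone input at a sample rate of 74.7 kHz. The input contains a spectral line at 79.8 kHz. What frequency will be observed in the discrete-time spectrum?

79.8 kHz mod fs = 5.1 kHz.
5.1 kHz ≤ fs/2 = 37.35 kHz, appears at 5.1 kHz.

5.1 kHz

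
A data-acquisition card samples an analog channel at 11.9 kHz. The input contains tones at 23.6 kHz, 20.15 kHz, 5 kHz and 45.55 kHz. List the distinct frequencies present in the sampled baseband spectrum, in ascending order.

fs/2 = 5.95 kHz.
23.6 kHz mod fs = 11.7 kHz.
11.7 kHz > fs/2 = 5.95 kHz, folds to fs − 11.7 kHz = 0.2 kHz.
20.15 kHz mod fs = 8.25 kHz.
8.25 kHz > fs/2 = 5.95 kHz, folds to fs − 8.25 kHz = 3.65 kHz.
5 kHz ≤ fs/2 = 5.95 kHz, passes unchanged.
45.55 kHz mod fs = 9.85 kHz.
9.85 kHz > fs/2 = 5.95 kHz, folds to fs − 9.85 kHz = 2.05 kHz.
Distinct values: {0.2 kHz, 2.05 kHz, 3.65 kHz, 5 kHz}.

0.2 kHz, 2.05 kHz, 3.65 kHz, 5 kHz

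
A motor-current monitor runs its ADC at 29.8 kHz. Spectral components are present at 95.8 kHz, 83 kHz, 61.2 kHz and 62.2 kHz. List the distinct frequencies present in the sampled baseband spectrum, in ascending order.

1.6 kHz, 2.6 kHz, 6.4 kHz

fs/2 = 14.9 kHz.
95.8 kHz mod fs = 6.4 kHz.
6.4 kHz ≤ fs/2 = 14.9 kHz, appears at 6.4 kHz.
83 kHz mod fs = 23.4 kHz.
23.4 kHz > fs/2 = 14.9 kHz, folds to fs − 23.4 kHz = 6.4 kHz.
61.2 kHz mod fs = 1.6 kHz.
1.6 kHz ≤ fs/2 = 14.9 kHz, appears at 1.6 kHz.
62.2 kHz mod fs = 2.6 kHz.
2.6 kHz ≤ fs/2 = 14.9 kHz, appears at 2.6 kHz.
Distinct values: {1.6 kHz, 2.6 kHz, 6.4 kHz}.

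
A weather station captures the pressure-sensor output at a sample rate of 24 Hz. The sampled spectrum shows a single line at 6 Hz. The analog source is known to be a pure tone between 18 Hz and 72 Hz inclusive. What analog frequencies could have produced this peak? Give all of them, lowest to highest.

18 Hz, 30 Hz, 42 Hz, 54 Hz, 66 Hz

Frequencies that alias to 6 Hz are k·fs ± 6 Hz for integer k ≥ 0.
k=0: 6 Hz.
k=1: 18 Hz, 30 Hz.
k=2: 42 Hz, 54 Hz.
k=3: 66 Hz, 78 Hz.
k=4: 90 Hz, 102 Hz.
Within [18 Hz, 72 Hz]: 18 Hz, 30 Hz, 42 Hz, 54 Hz, 66 Hz.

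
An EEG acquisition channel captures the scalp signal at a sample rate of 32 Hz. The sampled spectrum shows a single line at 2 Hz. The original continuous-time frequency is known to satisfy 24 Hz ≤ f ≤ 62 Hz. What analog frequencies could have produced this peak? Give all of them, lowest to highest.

Frequencies that alias to 2 Hz are k·fs ± 2 Hz for integer k ≥ 0.
k=0: 2 Hz.
k=1: 30 Hz, 34 Hz.
k=2: 62 Hz, 66 Hz.
k=3: 94 Hz, 98 Hz.
Within [24 Hz, 62 Hz]: 30 Hz, 34 Hz, 62 Hz.

30 Hz, 34 Hz, 62 Hz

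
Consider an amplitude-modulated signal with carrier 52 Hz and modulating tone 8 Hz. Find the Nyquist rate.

120 Hz

AM sidebands sit at fc ± fm = 44 Hz and 60 Hz.
Highest-frequency component: 60 Hz.
Nyquist rate = 2 × 60 Hz = 120 Hz.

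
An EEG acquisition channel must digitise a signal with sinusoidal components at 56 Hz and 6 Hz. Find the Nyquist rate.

Highest-frequency component: 56 Hz.
Nyquist rate = 2 × 56 Hz = 112 Hz.

112 Hz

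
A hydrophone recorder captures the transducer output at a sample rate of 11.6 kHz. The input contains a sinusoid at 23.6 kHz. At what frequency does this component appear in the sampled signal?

0.4 kHz

23.6 kHz mod fs = 0.4 kHz.
0.4 kHz ≤ fs/2 = 5.8 kHz, appears at 0.4 kHz.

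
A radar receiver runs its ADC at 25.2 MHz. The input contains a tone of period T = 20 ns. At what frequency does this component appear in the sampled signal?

0.4 MHz

T = 20 ns → f = 1/T = 50 MHz.
50 MHz mod fs = 24.8 MHz.
24.8 MHz > fs/2 = 12.6 MHz, folds to fs − 24.8 MHz = 0.4 MHz.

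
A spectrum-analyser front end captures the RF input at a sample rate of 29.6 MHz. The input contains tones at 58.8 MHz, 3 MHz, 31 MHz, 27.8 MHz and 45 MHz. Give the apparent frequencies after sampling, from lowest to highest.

fs/2 = 14.8 MHz.
58.8 MHz mod fs = 29.2 MHz.
29.2 MHz > fs/2 = 14.8 MHz, folds to fs − 29.2 MHz = 0.4 MHz.
3 MHz ≤ fs/2 = 14.8 MHz, passes unchanged.
31 MHz mod fs = 1.4 MHz.
1.4 MHz ≤ fs/2 = 14.8 MHz, appears at 1.4 MHz.
27.8 MHz > fs/2 = 14.8 MHz, folds to fs − 27.8 MHz = 1.8 MHz.
45 MHz mod fs = 15.4 MHz.
15.4 MHz > fs/2 = 14.8 MHz, folds to fs − 15.4 MHz = 14.2 MHz.
Distinct values: {0.4 MHz, 1.4 MHz, 1.8 MHz, 3 MHz, 14.2 MHz}.

0.4 MHz, 1.4 MHz, 1.8 MHz, 3 MHz, 14.2 MHz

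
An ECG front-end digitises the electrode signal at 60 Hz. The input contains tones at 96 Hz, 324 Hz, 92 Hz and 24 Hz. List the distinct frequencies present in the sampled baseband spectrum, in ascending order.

fs/2 = 30 Hz.
96 Hz mod fs = 36 Hz.
36 Hz > fs/2 = 30 Hz, folds to fs − 36 Hz = 24 Hz.
324 Hz mod fs = 24 Hz.
24 Hz ≤ fs/2 = 30 Hz, appears at 24 Hz.
92 Hz mod fs = 32 Hz.
32 Hz > fs/2 = 30 Hz, folds to fs − 32 Hz = 28 Hz.
24 Hz ≤ fs/2 = 30 Hz, passes unchanged.
Distinct values: {24 Hz, 28 Hz}.

24 Hz, 28 Hz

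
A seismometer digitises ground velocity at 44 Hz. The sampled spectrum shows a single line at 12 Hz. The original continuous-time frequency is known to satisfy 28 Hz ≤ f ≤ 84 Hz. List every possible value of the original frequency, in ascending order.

32 Hz, 56 Hz, 76 Hz

Frequencies that alias to 12 Hz are k·fs ± 12 Hz for integer k ≥ 0.
k=0: 12 Hz.
k=1: 32 Hz, 56 Hz.
k=2: 76 Hz, 100 Hz.
k=3: 120 Hz, 144 Hz.
Within [28 Hz, 84 Hz]: 32 Hz, 56 Hz, 76 Hz.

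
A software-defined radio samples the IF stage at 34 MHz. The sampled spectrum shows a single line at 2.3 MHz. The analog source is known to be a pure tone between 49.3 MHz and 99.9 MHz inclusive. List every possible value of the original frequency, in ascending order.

Frequencies that alias to 2.3 MHz are k·fs ± 2.3 MHz for integer k ≥ 0.
k=0: 2.3 MHz.
k=1: 31.7 MHz, 36.3 MHz.
k=2: 65.7 MHz, 70.3 MHz.
k=3: 99.7 MHz, 104.3 MHz.
k=4: 133.7 MHz, 138.3 MHz.
Within [49.3 MHz, 99.9 MHz]: 65.7 MHz, 70.3 MHz, 99.7 MHz.

65.7 MHz, 70.3 MHz, 99.7 MHz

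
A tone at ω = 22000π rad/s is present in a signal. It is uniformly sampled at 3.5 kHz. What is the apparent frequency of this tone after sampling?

0.5 kHz

ω = 22000π rad/s → f = ω/(2π) = 11000 Hz = 11 kHz.
11 kHz mod fs = 0.5 kHz.
0.5 kHz ≤ fs/2 = 1.75 kHz, appears at 0.5 kHz.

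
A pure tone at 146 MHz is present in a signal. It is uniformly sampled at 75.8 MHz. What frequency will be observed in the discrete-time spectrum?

146 MHz mod fs = 70.2 MHz.
70.2 MHz > fs/2 = 37.9 MHz, folds to fs − 70.2 MHz = 5.6 MHz.

5.6 MHz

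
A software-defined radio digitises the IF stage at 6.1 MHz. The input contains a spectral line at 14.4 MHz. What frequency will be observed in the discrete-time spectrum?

2.2 MHz

14.4 MHz mod fs = 2.2 MHz.
2.2 MHz ≤ fs/2 = 3.05 MHz, appears at 2.2 MHz.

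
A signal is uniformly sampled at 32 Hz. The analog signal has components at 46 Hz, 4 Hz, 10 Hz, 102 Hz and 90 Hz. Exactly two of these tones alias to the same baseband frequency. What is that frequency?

6 Hz

fs/2 = 16 Hz.
46 Hz mod fs = 14 Hz.
14 Hz ≤ fs/2 = 16 Hz, appears at 14 Hz.
4 Hz ≤ fs/2 = 16 Hz, passes unchanged.
10 Hz ≤ fs/2 = 16 Hz, passes unchanged.
102 Hz mod fs = 6 Hz.
6 Hz ≤ fs/2 = 16 Hz, appears at 6 Hz.
90 Hz mod fs = 26 Hz.
26 Hz > fs/2 = 16 Hz, folds to fs − 26 Hz = 6 Hz.
90 Hz and 102 Hz both map to 6 Hz.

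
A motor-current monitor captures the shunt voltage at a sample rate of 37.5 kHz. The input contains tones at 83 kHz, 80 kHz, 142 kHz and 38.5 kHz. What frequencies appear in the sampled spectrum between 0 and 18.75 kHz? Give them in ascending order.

1 kHz, 5 kHz, 8 kHz

fs/2 = 18.75 kHz.
83 kHz mod fs = 8 kHz.
8 kHz ≤ fs/2 = 18.75 kHz, appears at 8 kHz.
80 kHz mod fs = 5 kHz.
5 kHz ≤ fs/2 = 18.75 kHz, appears at 5 kHz.
142 kHz mod fs = 29.5 kHz.
29.5 kHz > fs/2 = 18.75 kHz, folds to fs − 29.5 kHz = 8 kHz.
38.5 kHz mod fs = 1 kHz.
1 kHz ≤ fs/2 = 18.75 kHz, appears at 1 kHz.
Distinct values: {1 kHz, 5 kHz, 8 kHz}.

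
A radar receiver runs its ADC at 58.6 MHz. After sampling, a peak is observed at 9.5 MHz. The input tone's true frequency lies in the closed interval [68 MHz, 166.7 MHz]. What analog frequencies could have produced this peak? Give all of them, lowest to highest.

Frequencies that alias to 9.5 MHz are k·fs ± 9.5 MHz for integer k ≥ 0.
k=0: 9.5 MHz.
k=1: 49.1 MHz, 68.1 MHz.
k=2: 107.7 MHz, 126.7 MHz.
k=3: 166.3 MHz, 185.3 MHz.
k=4: 224.9 MHz, 243.9 MHz.
Within [68 MHz, 166.7 MHz]: 68.1 MHz, 107.7 MHz, 126.7 MHz, 166.3 MHz.

68.1 MHz, 107.7 MHz, 126.7 MHz, 166.3 MHz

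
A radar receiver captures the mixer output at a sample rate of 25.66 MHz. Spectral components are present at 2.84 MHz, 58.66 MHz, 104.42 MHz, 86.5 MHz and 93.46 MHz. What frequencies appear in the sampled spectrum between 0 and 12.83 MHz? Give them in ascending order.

1.78 MHz, 2.84 MHz, 7.34 MHz, 9.18 MHz, 9.52 MHz

fs/2 = 12.83 MHz.
2.84 MHz ≤ fs/2 = 12.83 MHz, passes unchanged.
58.66 MHz mod fs = 7.34 MHz.
7.34 MHz ≤ fs/2 = 12.83 MHz, appears at 7.34 MHz.
104.42 MHz mod fs = 1.78 MHz.
1.78 MHz ≤ fs/2 = 12.83 MHz, appears at 1.78 MHz.
86.5 MHz mod fs = 9.52 MHz.
9.52 MHz ≤ fs/2 = 12.83 MHz, appears at 9.52 MHz.
93.46 MHz mod fs = 16.48 MHz.
16.48 MHz > fs/2 = 12.83 MHz, folds to fs − 16.48 MHz = 9.18 MHz.
Distinct values: {1.78 MHz, 2.84 MHz, 7.34 MHz, 9.18 MHz, 9.52 MHz}.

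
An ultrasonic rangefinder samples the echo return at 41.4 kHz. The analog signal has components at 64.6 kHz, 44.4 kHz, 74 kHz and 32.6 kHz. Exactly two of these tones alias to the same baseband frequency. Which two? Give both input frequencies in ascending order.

32.6 kHz, 74 kHz

fs/2 = 20.7 kHz.
64.6 kHz mod fs = 23.2 kHz.
23.2 kHz > fs/2 = 20.7 kHz, folds to fs − 23.2 kHz = 18.2 kHz.
44.4 kHz mod fs = 3 kHz.
3 kHz ≤ fs/2 = 20.7 kHz, appears at 3 kHz.
74 kHz mod fs = 32.6 kHz.
32.6 kHz > fs/2 = 20.7 kHz, folds to fs − 32.6 kHz = 8.8 kHz.
32.6 kHz > fs/2 = 20.7 kHz, folds to fs − 32.6 kHz = 8.8 kHz.
32.6 kHz and 74 kHz both map to 8.8 kHz.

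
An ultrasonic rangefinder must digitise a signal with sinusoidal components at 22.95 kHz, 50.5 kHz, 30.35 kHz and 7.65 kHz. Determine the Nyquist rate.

101 kHz

Highest-frequency component: 50.5 kHz.
Nyquist rate = 2 × 50.5 kHz = 101 kHz.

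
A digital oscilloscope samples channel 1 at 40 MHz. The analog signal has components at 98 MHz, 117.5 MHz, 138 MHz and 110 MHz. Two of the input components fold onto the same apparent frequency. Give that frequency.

18 MHz

fs/2 = 20 MHz.
98 MHz mod fs = 18 MHz.
18 MHz ≤ fs/2 = 20 MHz, appears at 18 MHz.
117.5 MHz mod fs = 37.5 MHz.
37.5 MHz > fs/2 = 20 MHz, folds to fs − 37.5 MHz = 2.5 MHz.
138 MHz mod fs = 18 MHz.
18 MHz ≤ fs/2 = 20 MHz, appears at 18 MHz.
110 MHz mod fs = 30 MHz.
30 MHz > fs/2 = 20 MHz, folds to fs − 30 MHz = 10 MHz.
98 MHz and 138 MHz both map to 18 MHz.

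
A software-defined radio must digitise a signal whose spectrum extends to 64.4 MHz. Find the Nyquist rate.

Nyquist rate = 2 × 64.4 MHz = 128.8 MHz.

128.8 MHz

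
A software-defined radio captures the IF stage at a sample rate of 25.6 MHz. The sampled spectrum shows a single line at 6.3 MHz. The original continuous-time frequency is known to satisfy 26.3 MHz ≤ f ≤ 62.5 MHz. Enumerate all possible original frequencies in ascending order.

Frequencies that alias to 6.3 MHz are k·fs ± 6.3 MHz for integer k ≥ 0.
k=0: 6.3 MHz.
k=1: 19.3 MHz, 31.9 MHz.
k=2: 44.9 MHz, 57.5 MHz.
k=3: 70.5 MHz, 83.1 MHz.
Within [26.3 MHz, 62.5 MHz]: 31.9 MHz, 44.9 MHz, 57.5 MHz.

31.9 MHz, 44.9 MHz, 57.5 MHz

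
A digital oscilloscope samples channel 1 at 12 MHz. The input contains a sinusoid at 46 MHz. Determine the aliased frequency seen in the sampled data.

2 MHz

46 MHz mod fs = 10 MHz.
10 MHz > fs/2 = 6 MHz, folds to fs − 10 MHz = 2 MHz.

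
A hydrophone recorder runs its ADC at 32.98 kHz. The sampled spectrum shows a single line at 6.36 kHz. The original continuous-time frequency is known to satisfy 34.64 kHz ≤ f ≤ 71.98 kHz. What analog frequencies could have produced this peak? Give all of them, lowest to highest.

Frequencies that alias to 6.36 kHz are k·fs ± 6.36 kHz for integer k ≥ 0.
k=0: 6.36 kHz.
k=1: 26.62 kHz, 39.34 kHz.
k=2: 59.6 kHz, 72.32 kHz.
k=3: 92.58 kHz, 105.3 kHz.
Within [34.64 kHz, 71.98 kHz]: 39.34 kHz, 59.6 kHz.

39.34 kHz, 59.6 kHz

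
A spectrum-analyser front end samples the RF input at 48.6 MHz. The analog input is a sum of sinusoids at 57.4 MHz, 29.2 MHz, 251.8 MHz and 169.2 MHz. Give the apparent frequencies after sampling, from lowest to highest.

fs/2 = 24.3 MHz.
57.4 MHz mod fs = 8.8 MHz.
8.8 MHz ≤ fs/2 = 24.3 MHz, appears at 8.8 MHz.
29.2 MHz > fs/2 = 24.3 MHz, folds to fs − 29.2 MHz = 19.4 MHz.
251.8 MHz mod fs = 8.8 MHz.
8.8 MHz ≤ fs/2 = 24.3 MHz, appears at 8.8 MHz.
169.2 MHz mod fs = 23.4 MHz.
23.4 MHz ≤ fs/2 = 24.3 MHz, appears at 23.4 MHz.
Distinct values: {8.8 MHz, 19.4 MHz, 23.4 MHz}.

8.8 MHz, 19.4 MHz, 23.4 MHz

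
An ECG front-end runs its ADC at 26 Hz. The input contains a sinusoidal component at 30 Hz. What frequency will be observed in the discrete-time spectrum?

4 Hz

30 Hz mod fs = 4 Hz.
4 Hz ≤ fs/2 = 13 Hz, appears at 4 Hz.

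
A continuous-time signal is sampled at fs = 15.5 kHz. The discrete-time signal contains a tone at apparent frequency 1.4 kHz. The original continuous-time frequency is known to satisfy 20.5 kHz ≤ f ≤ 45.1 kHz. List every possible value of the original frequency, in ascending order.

29.6 kHz, 32.4 kHz, 45.1 kHz

Frequencies that alias to 1.4 kHz are k·fs ± 1.4 kHz for integer k ≥ 0.
k=0: 1.4 kHz.
k=1: 14.1 kHz, 16.9 kHz.
k=2: 29.6 kHz, 32.4 kHz.
k=3: 45.1 kHz, 47.9 kHz.
k=4: 60.6 kHz, 63.4 kHz.
Within [20.5 kHz, 45.1 kHz]: 29.6 kHz, 32.4 kHz, 45.1 kHz.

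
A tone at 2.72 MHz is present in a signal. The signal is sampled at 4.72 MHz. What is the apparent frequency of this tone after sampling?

2.72 MHz > fs/2 = 2.36 MHz, folds to fs − 2.72 MHz = 2 MHz.

2 MHz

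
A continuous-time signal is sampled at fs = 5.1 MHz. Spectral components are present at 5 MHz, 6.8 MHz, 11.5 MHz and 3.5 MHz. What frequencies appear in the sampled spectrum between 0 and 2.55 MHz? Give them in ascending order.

0.1 MHz, 1.3 MHz, 1.6 MHz, 1.7 MHz

fs/2 = 2.55 MHz.
5 MHz > fs/2 = 2.55 MHz, folds to fs − 5 MHz = 0.1 MHz.
6.8 MHz mod fs = 1.7 MHz.
1.7 MHz ≤ fs/2 = 2.55 MHz, appears at 1.7 MHz.
11.5 MHz mod fs = 1.3 MHz.
1.3 MHz ≤ fs/2 = 2.55 MHz, appears at 1.3 MHz.
3.5 MHz > fs/2 = 2.55 MHz, folds to fs − 3.5 MHz = 1.6 MHz.
Distinct values: {0.1 MHz, 1.3 MHz, 1.6 MHz, 1.7 MHz}.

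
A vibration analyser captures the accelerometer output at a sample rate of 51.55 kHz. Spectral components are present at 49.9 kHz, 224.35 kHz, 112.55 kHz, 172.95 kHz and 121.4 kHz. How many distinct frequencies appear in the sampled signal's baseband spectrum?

fs/2 = 25.775 kHz.
49.9 kHz > fs/2 = 25.775 kHz, folds to fs − 49.9 kHz = 1.65 kHz.
224.35 kHz mod fs = 18.15 kHz.
18.15 kHz ≤ fs/2 = 25.775 kHz, appears at 18.15 kHz.
112.55 kHz mod fs = 9.45 kHz.
9.45 kHz ≤ fs/2 = 25.775 kHz, appears at 9.45 kHz.
172.95 kHz mod fs = 18.3 kHz.
18.3 kHz ≤ fs/2 = 25.775 kHz, appears at 18.3 kHz.
121.4 kHz mod fs = 18.3 kHz.
18.3 kHz ≤ fs/2 = 25.775 kHz, appears at 18.3 kHz.
Distinct values: {1.65 kHz, 9.45 kHz, 18.15 kHz, 18.3 kHz} → 4.

4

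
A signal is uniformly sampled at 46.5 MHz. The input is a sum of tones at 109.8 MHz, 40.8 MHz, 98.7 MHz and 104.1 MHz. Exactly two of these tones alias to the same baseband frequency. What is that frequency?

fs/2 = 23.25 MHz.
109.8 MHz mod fs = 16.8 MHz.
16.8 MHz ≤ fs/2 = 23.25 MHz, appears at 16.8 MHz.
40.8 MHz > fs/2 = 23.25 MHz, folds to fs − 40.8 MHz = 5.7 MHz.
98.7 MHz mod fs = 5.7 MHz.
5.7 MHz ≤ fs/2 = 23.25 MHz, appears at 5.7 MHz.
104.1 MHz mod fs = 11.1 MHz.
11.1 MHz ≤ fs/2 = 23.25 MHz, appears at 11.1 MHz.
40.8 MHz and 98.7 MHz both map to 5.7 MHz.

5.7 MHz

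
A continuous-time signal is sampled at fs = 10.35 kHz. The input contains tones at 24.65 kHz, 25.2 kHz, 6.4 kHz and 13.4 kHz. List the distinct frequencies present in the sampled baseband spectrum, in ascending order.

3.05 kHz, 3.95 kHz, 4.5 kHz

fs/2 = 5.175 kHz.
24.65 kHz mod fs = 3.95 kHz.
3.95 kHz ≤ fs/2 = 5.175 kHz, appears at 3.95 kHz.
25.2 kHz mod fs = 4.5 kHz.
4.5 kHz ≤ fs/2 = 5.175 kHz, appears at 4.5 kHz.
6.4 kHz > fs/2 = 5.175 kHz, folds to fs − 6.4 kHz = 3.95 kHz.
13.4 kHz mod fs = 3.05 kHz.
3.05 kHz ≤ fs/2 = 5.175 kHz, appears at 3.05 kHz.
Distinct values: {3.05 kHz, 3.95 kHz, 4.5 kHz}.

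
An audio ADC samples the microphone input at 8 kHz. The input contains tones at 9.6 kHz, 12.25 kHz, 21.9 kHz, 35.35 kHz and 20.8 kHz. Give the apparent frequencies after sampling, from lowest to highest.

1.6 kHz, 2.1 kHz, 3.2 kHz, 3.35 kHz, 3.75 kHz

fs/2 = 4 kHz.
9.6 kHz mod fs = 1.6 kHz.
1.6 kHz ≤ fs/2 = 4 kHz, appears at 1.6 kHz.
12.25 kHz mod fs = 4.25 kHz.
4.25 kHz > fs/2 = 4 kHz, folds to fs − 4.25 kHz = 3.75 kHz.
21.9 kHz mod fs = 5.9 kHz.
5.9 kHz > fs/2 = 4 kHz, folds to fs − 5.9 kHz = 2.1 kHz.
35.35 kHz mod fs = 3.35 kHz.
3.35 kHz ≤ fs/2 = 4 kHz, appears at 3.35 kHz.
20.8 kHz mod fs = 4.8 kHz.
4.8 kHz > fs/2 = 4 kHz, folds to fs − 4.8 kHz = 3.2 kHz.
Distinct values: {1.6 kHz, 2.1 kHz, 3.2 kHz, 3.35 kHz, 3.75 kHz}.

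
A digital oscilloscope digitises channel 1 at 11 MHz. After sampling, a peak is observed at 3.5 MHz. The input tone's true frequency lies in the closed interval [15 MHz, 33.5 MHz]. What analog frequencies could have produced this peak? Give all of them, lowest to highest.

18.5 MHz, 25.5 MHz, 29.5 MHz

Frequencies that alias to 3.5 MHz are k·fs ± 3.5 MHz for integer k ≥ 0.
k=0: 3.5 MHz.
k=1: 7.5 MHz, 14.5 MHz.
k=2: 18.5 MHz, 25.5 MHz.
k=3: 29.5 MHz, 36.5 MHz.
k=4: 40.5 MHz, 47.5 MHz.
Within [15 MHz, 33.5 MHz]: 18.5 MHz, 25.5 MHz, 29.5 MHz.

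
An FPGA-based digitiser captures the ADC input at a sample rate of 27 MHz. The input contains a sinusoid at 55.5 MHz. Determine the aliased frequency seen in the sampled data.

55.5 MHz mod fs = 1.5 MHz.
1.5 MHz ≤ fs/2 = 13.5 MHz, appears at 1.5 MHz.

1.5 MHz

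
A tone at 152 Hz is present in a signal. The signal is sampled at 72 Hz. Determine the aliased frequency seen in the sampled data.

8 Hz

152 Hz mod fs = 8 Hz.
8 Hz ≤ fs/2 = 36 Hz, appears at 8 Hz.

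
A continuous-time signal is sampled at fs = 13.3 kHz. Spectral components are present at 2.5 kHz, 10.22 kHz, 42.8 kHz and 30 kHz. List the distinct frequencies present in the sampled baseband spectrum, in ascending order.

fs/2 = 6.65 kHz.
2.5 kHz ≤ fs/2 = 6.65 kHz, passes unchanged.
10.22 kHz > fs/2 = 6.65 kHz, folds to fs − 10.22 kHz = 3.08 kHz.
42.8 kHz mod fs = 2.9 kHz.
2.9 kHz ≤ fs/2 = 6.65 kHz, appears at 2.9 kHz.
30 kHz mod fs = 3.4 kHz.
3.4 kHz ≤ fs/2 = 6.65 kHz, appears at 3.4 kHz.
Distinct values: {2.5 kHz, 2.9 kHz, 3.08 kHz, 3.4 kHz}.

2.5 kHz, 2.9 kHz, 3.08 kHz, 3.4 kHz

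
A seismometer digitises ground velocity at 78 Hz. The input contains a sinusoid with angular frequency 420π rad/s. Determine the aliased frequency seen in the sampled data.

ω = 420π rad/s → f = ω/(2π) = 210 Hz.
210 Hz mod fs = 54 Hz.
54 Hz > fs/2 = 39 Hz, folds to fs − 54 Hz = 24 Hz.

24 Hz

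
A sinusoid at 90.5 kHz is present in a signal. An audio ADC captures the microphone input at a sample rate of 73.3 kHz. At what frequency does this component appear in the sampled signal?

90.5 kHz mod fs = 17.2 kHz.
17.2 kHz ≤ fs/2 = 36.65 kHz, appears at 17.2 kHz.

17.2 kHz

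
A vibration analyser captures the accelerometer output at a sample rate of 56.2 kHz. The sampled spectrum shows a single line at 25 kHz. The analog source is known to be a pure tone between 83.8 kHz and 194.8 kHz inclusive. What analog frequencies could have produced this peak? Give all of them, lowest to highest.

87.4 kHz, 137.4 kHz, 143.6 kHz, 193.6 kHz

Frequencies that alias to 25 kHz are k·fs ± 25 kHz for integer k ≥ 0.
k=0: 25 kHz.
k=1: 31.2 kHz, 81.2 kHz.
k=2: 87.4 kHz, 137.4 kHz.
k=3: 143.6 kHz, 193.6 kHz.
k=4: 199.8 kHz, 249.8 kHz.
Within [83.8 kHz, 194.8 kHz]: 87.4 kHz, 137.4 kHz, 143.6 kHz, 193.6 kHz.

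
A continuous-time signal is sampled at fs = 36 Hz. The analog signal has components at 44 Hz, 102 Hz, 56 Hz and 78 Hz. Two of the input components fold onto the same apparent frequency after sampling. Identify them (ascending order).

fs/2 = 18 Hz.
44 Hz mod fs = 8 Hz.
8 Hz ≤ fs/2 = 18 Hz, appears at 8 Hz.
102 Hz mod fs = 30 Hz.
30 Hz > fs/2 = 18 Hz, folds to fs − 30 Hz = 6 Hz.
56 Hz mod fs = 20 Hz.
20 Hz > fs/2 = 18 Hz, folds to fs − 20 Hz = 16 Hz.
78 Hz mod fs = 6 Hz.
6 Hz ≤ fs/2 = 18 Hz, appears at 6 Hz.
78 Hz and 102 Hz both map to 6 Hz.

78 Hz, 102 Hz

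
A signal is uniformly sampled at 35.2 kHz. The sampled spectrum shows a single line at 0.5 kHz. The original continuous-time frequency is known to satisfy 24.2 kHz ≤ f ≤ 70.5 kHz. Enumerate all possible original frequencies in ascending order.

34.7 kHz, 35.7 kHz, 69.9 kHz

Frequencies that alias to 0.5 kHz are k·fs ± 0.5 kHz for integer k ≥ 0.
k=0: 0.5 kHz.
k=1: 34.7 kHz, 35.7 kHz.
k=2: 69.9 kHz, 70.9 kHz.
k=3: 105.1 kHz, 106.1 kHz.
Within [24.2 kHz, 70.5 kHz]: 34.7 kHz, 35.7 kHz, 69.9 kHz.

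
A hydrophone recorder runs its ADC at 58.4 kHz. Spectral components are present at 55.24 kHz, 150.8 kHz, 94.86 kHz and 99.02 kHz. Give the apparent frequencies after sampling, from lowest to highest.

fs/2 = 29.2 kHz.
55.24 kHz > fs/2 = 29.2 kHz, folds to fs − 55.24 kHz = 3.16 kHz.
150.8 kHz mod fs = 34 kHz.
34 kHz > fs/2 = 29.2 kHz, folds to fs − 34 kHz = 24.4 kHz.
94.86 kHz mod fs = 36.46 kHz.
36.46 kHz > fs/2 = 29.2 kHz, folds to fs − 36.46 kHz = 21.94 kHz.
99.02 kHz mod fs = 40.62 kHz.
40.62 kHz > fs/2 = 29.2 kHz, folds to fs − 40.62 kHz = 17.78 kHz.
Distinct values: {3.16 kHz, 17.78 kHz, 21.94 kHz, 24.4 kHz}.

3.16 kHz, 17.78 kHz, 21.94 kHz, 24.4 kHz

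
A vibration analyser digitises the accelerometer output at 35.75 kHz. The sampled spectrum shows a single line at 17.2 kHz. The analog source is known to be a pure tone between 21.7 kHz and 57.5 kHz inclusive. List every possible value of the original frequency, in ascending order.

Frequencies that alias to 17.2 kHz are k·fs ± 17.2 kHz for integer k ≥ 0.
k=0: 17.2 kHz.
k=1: 18.55 kHz, 52.95 kHz.
k=2: 54.3 kHz, 88.7 kHz.
k=3: 90.05 kHz, 124.45 kHz.
Within [21.7 kHz, 57.5 kHz]: 52.95 kHz, 54.3 kHz.

52.95 kHz, 54.3 kHz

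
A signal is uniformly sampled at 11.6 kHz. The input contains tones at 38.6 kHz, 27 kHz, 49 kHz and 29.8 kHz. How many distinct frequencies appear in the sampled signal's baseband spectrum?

3

fs/2 = 5.8 kHz.
38.6 kHz mod fs = 3.8 kHz.
3.8 kHz ≤ fs/2 = 5.8 kHz, appears at 3.8 kHz.
27 kHz mod fs = 3.8 kHz.
3.8 kHz ≤ fs/2 = 5.8 kHz, appears at 3.8 kHz.
49 kHz mod fs = 2.6 kHz.
2.6 kHz ≤ fs/2 = 5.8 kHz, appears at 2.6 kHz.
29.8 kHz mod fs = 6.6 kHz.
6.6 kHz > fs/2 = 5.8 kHz, folds to fs − 6.6 kHz = 5 kHz.
Distinct values: {2.6 kHz, 3.8 kHz, 5 kHz} → 3.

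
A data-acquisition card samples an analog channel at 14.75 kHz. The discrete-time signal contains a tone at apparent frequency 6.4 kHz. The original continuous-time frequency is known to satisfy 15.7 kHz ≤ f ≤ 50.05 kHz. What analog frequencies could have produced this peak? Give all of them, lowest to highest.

Frequencies that alias to 6.4 kHz are k·fs ± 6.4 kHz for integer k ≥ 0.
k=0: 6.4 kHz.
k=1: 8.35 kHz, 21.15 kHz.
k=2: 23.1 kHz, 35.9 kHz.
k=3: 37.85 kHz, 50.65 kHz.
k=4: 52.6 kHz, 65.4 kHz.
Within [15.7 kHz, 50.05 kHz]: 21.15 kHz, 23.1 kHz, 35.9 kHz, 37.85 kHz.

21.15 kHz, 23.1 kHz, 35.9 kHz, 37.85 kHz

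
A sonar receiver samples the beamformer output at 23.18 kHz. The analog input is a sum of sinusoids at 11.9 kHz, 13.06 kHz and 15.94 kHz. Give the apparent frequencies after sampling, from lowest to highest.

7.24 kHz, 10.12 kHz, 11.28 kHz

fs/2 = 11.59 kHz.
11.9 kHz > fs/2 = 11.59 kHz, folds to fs − 11.9 kHz = 11.28 kHz.
13.06 kHz > fs/2 = 11.59 kHz, folds to fs − 13.06 kHz = 10.12 kHz.
15.94 kHz > fs/2 = 11.59 kHz, folds to fs − 15.94 kHz = 7.24 kHz.
Distinct values: {7.24 kHz, 10.12 kHz, 11.28 kHz}.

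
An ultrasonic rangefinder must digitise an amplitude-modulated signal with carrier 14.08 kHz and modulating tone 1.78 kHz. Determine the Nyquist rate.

AM sidebands sit at fc ± fm = 12.3 kHz and 15.86 kHz.
Highest-frequency component: 15.86 kHz.
Nyquist rate = 2 × 15.86 kHz = 31.72 kHz.

31.72 kHz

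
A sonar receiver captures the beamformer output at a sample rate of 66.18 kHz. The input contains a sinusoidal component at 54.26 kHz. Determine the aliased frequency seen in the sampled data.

54.26 kHz > fs/2 = 33.09 kHz, folds to fs − 54.26 kHz = 11.92 kHz.

11.92 kHz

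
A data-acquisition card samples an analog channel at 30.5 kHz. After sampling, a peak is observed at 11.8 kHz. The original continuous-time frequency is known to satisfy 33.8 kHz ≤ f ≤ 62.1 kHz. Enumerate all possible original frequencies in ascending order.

Frequencies that alias to 11.8 kHz are k·fs ± 11.8 kHz for integer k ≥ 0.
k=0: 11.8 kHz.
k=1: 18.7 kHz, 42.3 kHz.
k=2: 49.2 kHz, 72.8 kHz.
k=3: 79.7 kHz, 103.3 kHz.
Within [33.8 kHz, 62.1 kHz]: 42.3 kHz, 49.2 kHz.

42.3 kHz, 49.2 kHz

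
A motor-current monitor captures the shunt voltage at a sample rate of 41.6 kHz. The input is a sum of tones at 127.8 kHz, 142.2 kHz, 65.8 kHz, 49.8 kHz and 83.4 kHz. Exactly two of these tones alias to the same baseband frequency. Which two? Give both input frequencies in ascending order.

fs/2 = 20.8 kHz.
127.8 kHz mod fs = 3 kHz.
3 kHz ≤ fs/2 = 20.8 kHz, appears at 3 kHz.
142.2 kHz mod fs = 17.4 kHz.
17.4 kHz ≤ fs/2 = 20.8 kHz, appears at 17.4 kHz.
65.8 kHz mod fs = 24.2 kHz.
24.2 kHz > fs/2 = 20.8 kHz, folds to fs − 24.2 kHz = 17.4 kHz.
49.8 kHz mod fs = 8.2 kHz.
8.2 kHz ≤ fs/2 = 20.8 kHz, appears at 8.2 kHz.
83.4 kHz mod fs = 0.2 kHz.
0.2 kHz ≤ fs/2 = 20.8 kHz, appears at 0.2 kHz.
65.8 kHz and 142.2 kHz both map to 17.4 kHz.

65.8 kHz, 142.2 kHz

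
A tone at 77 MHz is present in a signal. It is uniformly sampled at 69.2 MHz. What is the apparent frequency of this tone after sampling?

7.8 MHz

77 MHz mod fs = 7.8 MHz.
7.8 MHz ≤ fs/2 = 34.6 MHz, appears at 7.8 MHz.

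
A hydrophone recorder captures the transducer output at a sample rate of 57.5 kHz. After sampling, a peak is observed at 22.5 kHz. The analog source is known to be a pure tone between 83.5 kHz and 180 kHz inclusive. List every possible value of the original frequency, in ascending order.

Frequencies that alias to 22.5 kHz are k·fs ± 22.5 kHz for integer k ≥ 0.
k=0: 22.5 kHz.
k=1: 35 kHz, 80 kHz.
k=2: 92.5 kHz, 137.5 kHz.
k=3: 150 kHz, 195 kHz.
k=4: 207.5 kHz, 252.5 kHz.
Within [83.5 kHz, 180 kHz]: 92.5 kHz, 137.5 kHz, 150 kHz.

92.5 kHz, 137.5 kHz, 150 kHz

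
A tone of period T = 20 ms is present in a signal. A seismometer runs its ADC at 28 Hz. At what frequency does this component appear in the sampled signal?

6 Hz

T = 20 ms → f = 1/T = 50 Hz.
50 Hz mod fs = 22 Hz.
22 Hz > fs/2 = 14 Hz, folds to fs − 22 Hz = 6 Hz.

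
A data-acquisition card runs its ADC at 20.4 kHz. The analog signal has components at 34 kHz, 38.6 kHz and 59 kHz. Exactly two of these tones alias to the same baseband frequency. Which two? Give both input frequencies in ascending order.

fs/2 = 10.2 kHz.
34 kHz mod fs = 13.6 kHz.
13.6 kHz > fs/2 = 10.2 kHz, folds to fs − 13.6 kHz = 6.8 kHz.
38.6 kHz mod fs = 18.2 kHz.
18.2 kHz > fs/2 = 10.2 kHz, folds to fs − 18.2 kHz = 2.2 kHz.
59 kHz mod fs = 18.2 kHz.
18.2 kHz > fs/2 = 10.2 kHz, folds to fs − 18.2 kHz = 2.2 kHz.
38.6 kHz and 59 kHz both map to 2.2 kHz.

38.6 kHz, 59 kHz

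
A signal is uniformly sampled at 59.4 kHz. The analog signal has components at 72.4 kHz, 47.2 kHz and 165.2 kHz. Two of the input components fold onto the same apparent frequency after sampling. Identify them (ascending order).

fs/2 = 29.7 kHz.
72.4 kHz mod fs = 13 kHz.
13 kHz ≤ fs/2 = 29.7 kHz, appears at 13 kHz.
47.2 kHz > fs/2 = 29.7 kHz, folds to fs − 47.2 kHz = 12.2 kHz.
165.2 kHz mod fs = 46.4 kHz.
46.4 kHz > fs/2 = 29.7 kHz, folds to fs − 46.4 kHz = 13 kHz.
72.4 kHz and 165.2 kHz both map to 13 kHz.

72.4 kHz, 165.2 kHz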